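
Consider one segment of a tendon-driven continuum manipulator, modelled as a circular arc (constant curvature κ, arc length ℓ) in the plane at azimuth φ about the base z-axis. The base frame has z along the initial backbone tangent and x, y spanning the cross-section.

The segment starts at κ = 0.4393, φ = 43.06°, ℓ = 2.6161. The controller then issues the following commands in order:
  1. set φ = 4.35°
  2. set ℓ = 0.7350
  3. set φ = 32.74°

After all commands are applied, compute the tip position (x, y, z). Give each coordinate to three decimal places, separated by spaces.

0.099 0.064 0.722

initial: κ=0.4393, φ=43.06°, ℓ=2.6161
cmd 1: set φ=4.35° → (κ,φ,ℓ)=(0.4393,4.35°,2.6161) → tip=(1.3411,0.1020,2.0771)
cmd 2: set ℓ=0.7350 → (κ,φ,ℓ)=(0.4393,4.35°,0.7350) → tip=(0.1173,0.0089,0.7223)
cmd 3: set φ=32.74° → (κ,φ,ℓ)=(0.4393,32.74°,0.7350) → tip=(0.0989,0.0636,0.7223)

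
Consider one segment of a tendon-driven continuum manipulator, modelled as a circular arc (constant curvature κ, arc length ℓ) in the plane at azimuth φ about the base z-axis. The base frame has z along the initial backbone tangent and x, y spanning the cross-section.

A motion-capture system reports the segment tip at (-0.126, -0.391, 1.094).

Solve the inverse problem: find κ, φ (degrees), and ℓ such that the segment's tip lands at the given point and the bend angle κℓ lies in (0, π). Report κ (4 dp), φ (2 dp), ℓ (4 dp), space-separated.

ρ = √(x²+y²) = √(-0.126² + -0.391²) = 0.41080
φ = atan2(y, x) mod 360° = atan2(-0.391, -0.126) = 252.1384°
|p|² = ρ² + z² = 0.41080² + 1.094² = 1.36559
κ = 2ρ / |p|² = 2×0.41080 / 1.36559 = 0.60164
θ = 2·atan2(ρ, z) = 2·atan2(0.41080, 1.094) = 0.71842 rad
ℓ = θ/κ = 0.71842/0.60164 = 1.19410

0.6016 252.14 1.1941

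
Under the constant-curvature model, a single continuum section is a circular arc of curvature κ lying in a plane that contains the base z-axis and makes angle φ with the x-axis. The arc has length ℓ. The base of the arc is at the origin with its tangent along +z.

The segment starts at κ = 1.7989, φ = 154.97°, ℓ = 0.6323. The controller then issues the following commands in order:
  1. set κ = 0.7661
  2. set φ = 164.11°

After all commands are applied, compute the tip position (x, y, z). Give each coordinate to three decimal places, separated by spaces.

-0.144 0.041 0.608

initial: κ=1.7989, φ=154.97°, ℓ=0.6323
cmd 1: set κ=0.7661 → (κ,φ,ℓ)=(0.7661,154.97°,0.6323) → tip=(-0.1361,0.0635,0.6079)
cmd 2: set φ=164.11° → (κ,φ,ℓ)=(0.7661,164.11°,0.6323) → tip=(-0.1444,0.0411,0.6079)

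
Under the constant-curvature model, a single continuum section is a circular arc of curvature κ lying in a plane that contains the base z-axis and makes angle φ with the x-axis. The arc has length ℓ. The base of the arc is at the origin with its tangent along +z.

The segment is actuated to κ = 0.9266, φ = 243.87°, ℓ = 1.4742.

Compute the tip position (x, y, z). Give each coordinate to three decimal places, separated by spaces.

θ = κ·ℓ = 0.9266 × 1.4742 = 1.36599 rad
ρ = (1 − cos θ)/κ = (1 − 0.20337)/0.9266 = 0.85973
z = sin θ / κ = 0.97910/0.9266 = 1.05666
x = ρ cos φ = 0.85973 × cos(243.87°) = -0.37863
y = ρ sin φ = 0.85973 × sin(243.87°) = -0.77186

-0.379 -0.772 1.057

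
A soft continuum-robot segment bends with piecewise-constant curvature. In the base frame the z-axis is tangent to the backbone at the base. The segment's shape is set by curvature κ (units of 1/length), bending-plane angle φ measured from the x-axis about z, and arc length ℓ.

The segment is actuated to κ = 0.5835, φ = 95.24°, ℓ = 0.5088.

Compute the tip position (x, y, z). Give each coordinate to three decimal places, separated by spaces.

-0.007 0.075 0.501

θ = κ·ℓ = 0.5835 × 0.5088 = 0.29688 rad
ρ = (1 − cos θ)/κ = (1 − 0.95625)/0.5835 = 0.07497
z = sin θ / κ = 0.29254/0.5835 = 0.50136
x = ρ cos φ = 0.07497 × cos(95.24°) = -0.00685
y = ρ sin φ = 0.07497 × sin(95.24°) = 0.07466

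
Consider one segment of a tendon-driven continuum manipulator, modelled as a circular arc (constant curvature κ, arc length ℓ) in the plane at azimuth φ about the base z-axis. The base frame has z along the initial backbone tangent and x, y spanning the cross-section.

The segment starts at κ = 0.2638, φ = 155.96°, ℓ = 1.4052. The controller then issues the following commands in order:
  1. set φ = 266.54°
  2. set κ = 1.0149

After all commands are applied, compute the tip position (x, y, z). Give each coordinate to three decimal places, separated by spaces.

initial: κ=0.2638, φ=155.96°, ℓ=1.4052
cmd 1: set φ=266.54° → (κ,φ,ℓ)=(0.2638,266.54°,1.4052) → tip=(-0.0155,-0.2570,1.3732)
cmd 2: set κ=1.0149 → (κ,φ,ℓ)=(1.0149,266.54°,1.4052) → tip=(-0.0509,-0.8417,0.9750)

-0.051 -0.842 0.975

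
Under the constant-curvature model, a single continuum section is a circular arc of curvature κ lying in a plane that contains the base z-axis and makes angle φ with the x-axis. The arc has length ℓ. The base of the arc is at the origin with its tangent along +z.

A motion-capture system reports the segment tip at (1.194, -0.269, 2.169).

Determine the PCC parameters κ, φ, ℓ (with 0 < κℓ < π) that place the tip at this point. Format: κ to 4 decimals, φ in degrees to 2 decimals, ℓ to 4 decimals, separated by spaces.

ρ = √(x²+y²) = √(1.194² + -0.269²) = 1.22393
φ = atan2(y, x) mod 360° = atan2(-0.269, 1.194) = 347.3036°
|p|² = ρ² + z² = 1.22393² + 2.169² = 6.20256
κ = 2ρ / |p|² = 2×1.22393 / 6.20256 = 0.39465
θ = 2·atan2(ρ, z) = 2·atan2(1.22393, 2.169) = 1.02748 rad
ℓ = θ/κ = 1.02748/0.39465 = 2.60352

0.3947 347.30 2.6035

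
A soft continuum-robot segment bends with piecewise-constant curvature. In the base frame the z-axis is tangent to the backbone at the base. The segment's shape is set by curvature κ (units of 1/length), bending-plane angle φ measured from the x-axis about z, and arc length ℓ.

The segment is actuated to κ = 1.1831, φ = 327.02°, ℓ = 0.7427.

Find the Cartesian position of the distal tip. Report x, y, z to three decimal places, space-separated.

θ = κ·ℓ = 1.1831 × 0.7427 = 0.87869 rad
ρ = (1 − cos θ)/κ = (1 − 0.63816)/1.1831 = 0.30584
z = sin θ / κ = 0.76990/1.1831 = 0.65075
x = ρ cos φ = 0.30584 × cos(327.02°) = 0.25656
y = ρ sin φ = 0.30584 × sin(327.02°) = -0.16648

0.257 -0.166 0.651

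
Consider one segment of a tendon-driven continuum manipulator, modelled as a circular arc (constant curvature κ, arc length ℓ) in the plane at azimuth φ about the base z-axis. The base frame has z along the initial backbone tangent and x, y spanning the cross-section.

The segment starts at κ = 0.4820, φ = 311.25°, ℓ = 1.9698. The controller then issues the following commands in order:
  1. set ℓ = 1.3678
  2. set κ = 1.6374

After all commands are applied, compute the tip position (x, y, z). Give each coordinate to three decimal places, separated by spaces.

0.652 -0.744 0.479

initial: κ=0.4820, φ=311.25°, ℓ=1.9698
cmd 1: set ℓ=1.3678 → (κ,φ,ℓ)=(0.4820,311.25°,1.3678) → tip=(0.2867,-0.3269,1.2708)
cmd 2: set κ=1.6374 → (κ,φ,ℓ)=(1.6374,311.25°,1.3678) → tip=(0.6524,-0.7439,0.4791)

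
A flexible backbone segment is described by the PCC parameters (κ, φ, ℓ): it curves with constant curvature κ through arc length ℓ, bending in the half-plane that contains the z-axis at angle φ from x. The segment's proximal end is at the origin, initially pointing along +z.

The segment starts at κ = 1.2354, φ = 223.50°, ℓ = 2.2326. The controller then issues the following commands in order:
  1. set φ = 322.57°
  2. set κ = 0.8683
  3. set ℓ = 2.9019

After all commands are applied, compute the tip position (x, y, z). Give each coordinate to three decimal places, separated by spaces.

1.658 -1.269 0.671

initial: κ=1.2354, φ=223.50°, ℓ=2.2326
cmd 1: set φ=322.57° → (κ,φ,ℓ)=(1.2354,322.57°,2.2326) → tip=(1.2389,-0.9482,0.3028)
cmd 2: set κ=0.8683 → (κ,φ,ℓ)=(0.8683,322.57°,2.2326) → tip=(1.2434,-0.9516,1.0747)
cmd 3: set ℓ=2.9019 → (κ,φ,ℓ)=(0.8683,322.57°,2.9019) → tip=(1.6579,-1.2689,0.6709)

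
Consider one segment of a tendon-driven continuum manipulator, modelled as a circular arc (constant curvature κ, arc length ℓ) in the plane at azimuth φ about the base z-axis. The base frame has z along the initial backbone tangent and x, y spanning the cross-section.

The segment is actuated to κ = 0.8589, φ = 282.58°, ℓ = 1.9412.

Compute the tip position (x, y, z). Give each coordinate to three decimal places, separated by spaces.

0.278 -1.246 1.159

θ = κ·ℓ = 0.8589 × 1.9412 = 1.66730 rad
ρ = (1 − cos θ)/κ = (1 − -0.09635)/0.8589 = 1.27646
z = sin θ / κ = 0.99535/0.8589 = 1.15886
x = ρ cos φ = 1.27646 × cos(282.58°) = 0.27802
y = ρ sin φ = 1.27646 × sin(282.58°) = -1.24581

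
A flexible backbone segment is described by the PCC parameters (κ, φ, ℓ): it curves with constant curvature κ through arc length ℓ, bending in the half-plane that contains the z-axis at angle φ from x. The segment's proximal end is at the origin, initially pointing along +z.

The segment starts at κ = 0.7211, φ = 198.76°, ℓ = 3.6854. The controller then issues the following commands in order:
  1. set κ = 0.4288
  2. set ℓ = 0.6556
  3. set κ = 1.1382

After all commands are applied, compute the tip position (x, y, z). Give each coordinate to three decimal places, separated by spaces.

-0.221 -0.075 0.596

initial: κ=0.7211, φ=198.76°, ℓ=3.6854
cmd 1: set κ=0.4288 → (κ,φ,ℓ)=(0.4288,198.76°,3.6854) → tip=(-2.2292,-0.7571,2.3320)
cmd 2: set ℓ=0.6556 → (κ,φ,ℓ)=(0.4288,198.76°,0.6556) → tip=(-0.0867,-0.0294,0.6470)
cmd 3: set κ=1.1382 → (κ,φ,ℓ)=(1.1382,198.76°,0.6556) → tip=(-0.2211,-0.0751,0.5964)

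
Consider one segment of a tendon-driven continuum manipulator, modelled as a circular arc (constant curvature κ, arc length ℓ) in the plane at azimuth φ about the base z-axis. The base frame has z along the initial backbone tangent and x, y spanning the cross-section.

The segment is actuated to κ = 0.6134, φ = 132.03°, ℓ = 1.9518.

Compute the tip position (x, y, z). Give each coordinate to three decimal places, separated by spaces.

-0.693 0.769 1.518

θ = κ·ℓ = 0.6134 × 1.9518 = 1.19723 rad
ρ = (1 − cos θ)/κ = (1 − 0.36493)/0.6134 = 1.03532
z = sin θ / κ = 0.93103/0.6134 = 1.51782
x = ρ cos φ = 1.03532 × cos(132.03°) = -0.69317
y = ρ sin φ = 1.03532 × sin(132.03°) = 0.76903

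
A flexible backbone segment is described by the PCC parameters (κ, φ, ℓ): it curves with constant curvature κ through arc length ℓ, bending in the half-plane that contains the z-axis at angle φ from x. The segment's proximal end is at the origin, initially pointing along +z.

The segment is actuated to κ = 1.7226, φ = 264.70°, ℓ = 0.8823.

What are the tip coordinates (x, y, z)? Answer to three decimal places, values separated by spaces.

θ = κ·ℓ = 1.7226 × 0.8823 = 1.51985 rad
ρ = (1 − cos θ)/κ = (1 − 0.05092)/1.7226 = 0.55096
z = sin θ / κ = 0.99870/1.7226 = 0.57976
x = ρ cos φ = 0.55096 × cos(264.70°) = -0.05089
y = ρ sin φ = 0.55096 × sin(264.70°) = -0.54860

-0.051 -0.549 0.580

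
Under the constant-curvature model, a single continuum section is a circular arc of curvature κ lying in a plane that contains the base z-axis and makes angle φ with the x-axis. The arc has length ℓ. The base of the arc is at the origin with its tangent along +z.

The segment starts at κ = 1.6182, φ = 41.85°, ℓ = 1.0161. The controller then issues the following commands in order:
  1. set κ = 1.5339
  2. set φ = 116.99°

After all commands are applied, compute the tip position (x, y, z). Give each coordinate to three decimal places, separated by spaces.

initial: κ=1.6182, φ=41.85°, ℓ=1.0161
cmd 1: set κ=1.5339 → (κ,φ,ℓ)=(1.5339,41.85°,1.0161) → tip=(0.4797,0.4297,0.6519)
cmd 2: set φ=116.99° → (κ,φ,ℓ)=(1.5339,116.99°,1.0161) → tip=(-0.2923,0.5738,0.6519)

-0.292 0.574 0.652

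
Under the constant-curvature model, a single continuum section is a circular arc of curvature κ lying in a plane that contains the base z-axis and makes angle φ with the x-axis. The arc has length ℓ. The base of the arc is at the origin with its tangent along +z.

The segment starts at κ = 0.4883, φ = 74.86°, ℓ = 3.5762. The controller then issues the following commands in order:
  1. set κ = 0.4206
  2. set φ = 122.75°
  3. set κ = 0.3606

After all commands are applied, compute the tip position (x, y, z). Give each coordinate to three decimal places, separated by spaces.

initial: κ=0.4883, φ=74.86°, ℓ=3.5762
cmd 1: set κ=0.4206 → (κ,φ,ℓ)=(0.4206,74.86°,3.5762) → tip=(0.5796,2.1422,2.3723)
cmd 2: set φ=122.75° → (κ,φ,ℓ)=(0.4206,122.75°,3.5762) → tip=(-1.2005,1.8664,2.3723)
cmd 3: set κ=0.3606 → (κ,φ,ℓ)=(0.3606,122.75°,3.5762) → tip=(-1.0839,1.6850,2.6642)

-1.084 1.685 2.664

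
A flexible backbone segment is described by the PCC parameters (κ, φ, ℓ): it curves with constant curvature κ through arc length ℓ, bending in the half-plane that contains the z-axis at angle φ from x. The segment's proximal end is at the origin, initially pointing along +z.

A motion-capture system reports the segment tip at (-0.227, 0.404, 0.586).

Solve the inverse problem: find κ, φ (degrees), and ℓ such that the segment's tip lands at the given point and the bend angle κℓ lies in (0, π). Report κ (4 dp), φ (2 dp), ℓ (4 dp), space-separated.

ρ = √(x²+y²) = √(-0.227² + 0.404²) = 0.46341
φ = atan2(y, x) mod 360° = atan2(0.404, -0.227) = 119.3308°
|p|² = ρ² + z² = 0.46341² + 0.586² = 0.55814
κ = 2ρ / |p|² = 2×0.46341 / 0.55814 = 1.66053
θ = 2·atan2(ρ, z) = 2·atan2(0.46341, 0.586) = 1.33821 rad
ℓ = θ/κ = 1.33821/1.66053 = 0.80589

1.6605 119.33 0.8059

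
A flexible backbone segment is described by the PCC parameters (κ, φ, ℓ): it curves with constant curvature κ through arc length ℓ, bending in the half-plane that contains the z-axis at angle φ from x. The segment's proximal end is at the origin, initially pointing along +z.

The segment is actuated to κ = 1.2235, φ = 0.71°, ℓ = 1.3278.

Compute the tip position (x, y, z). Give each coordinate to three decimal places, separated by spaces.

θ = κ·ℓ = 1.2235 × 1.3278 = 1.62456 rad
ρ = (1 − cos θ)/κ = (1 − -0.05374)/1.2235 = 0.86125
z = sin θ / κ = 0.99855/1.2235 = 0.81615
x = ρ cos φ = 0.86125 × cos(0.71°) = 0.86119
y = ρ sin φ = 0.86125 × sin(0.71°) = 0.01067

0.861 0.011 0.816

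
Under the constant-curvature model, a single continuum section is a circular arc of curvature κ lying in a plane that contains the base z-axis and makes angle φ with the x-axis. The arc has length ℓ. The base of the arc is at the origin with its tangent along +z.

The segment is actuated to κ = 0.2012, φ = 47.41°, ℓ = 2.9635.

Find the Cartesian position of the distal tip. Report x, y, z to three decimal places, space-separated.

θ = κ·ℓ = 0.2012 × 2.9635 = 0.59626 rad
ρ = (1 − cos θ)/κ = (1 − 0.82744)/0.2012 = 0.85764
z = sin θ / κ = 0.56155/0.2012 = 2.79100
x = ρ cos φ = 0.85764 × cos(47.41°) = 0.58040
y = ρ sin φ = 0.85764 × sin(47.41°) = 0.63140

0.580 0.631 2.791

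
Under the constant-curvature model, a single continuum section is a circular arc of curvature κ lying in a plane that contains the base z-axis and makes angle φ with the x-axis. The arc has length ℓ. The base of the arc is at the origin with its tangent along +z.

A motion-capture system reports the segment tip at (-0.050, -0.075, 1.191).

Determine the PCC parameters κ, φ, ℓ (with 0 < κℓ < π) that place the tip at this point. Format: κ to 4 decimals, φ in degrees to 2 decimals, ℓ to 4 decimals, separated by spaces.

0.1264 236.31 1.1955

ρ = √(x²+y²) = √(-0.050² + -0.075²) = 0.09014
φ = atan2(y, x) mod 360° = atan2(-0.075, -0.050) = 236.3099°
|p|² = ρ² + z² = 0.09014² + 1.191² = 1.42661
κ = 2ρ / |p|² = 2×0.09014 / 1.42661 = 0.12637
θ = 2·atan2(ρ, z) = 2·atan2(0.09014, 1.191) = 0.15108 rad
ℓ = θ/κ = 0.15108/0.12637 = 1.19554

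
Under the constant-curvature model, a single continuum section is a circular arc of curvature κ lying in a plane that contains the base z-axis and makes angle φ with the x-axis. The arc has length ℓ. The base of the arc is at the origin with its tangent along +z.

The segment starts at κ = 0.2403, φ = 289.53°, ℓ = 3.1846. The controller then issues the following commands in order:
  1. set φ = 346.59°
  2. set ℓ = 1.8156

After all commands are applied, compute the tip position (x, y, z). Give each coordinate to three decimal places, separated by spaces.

initial: κ=0.2403, φ=289.53°, ℓ=3.1846
cmd 1: set φ=346.59° → (κ,φ,ℓ)=(0.2403,346.59°,3.1846) → tip=(1.1286,-0.2691,2.8827)
cmd 2: set ℓ=1.8156 → (κ,φ,ℓ)=(0.2403,346.59°,1.8156) → tip=(0.3792,-0.0904,1.7585)

0.379 -0.090 1.759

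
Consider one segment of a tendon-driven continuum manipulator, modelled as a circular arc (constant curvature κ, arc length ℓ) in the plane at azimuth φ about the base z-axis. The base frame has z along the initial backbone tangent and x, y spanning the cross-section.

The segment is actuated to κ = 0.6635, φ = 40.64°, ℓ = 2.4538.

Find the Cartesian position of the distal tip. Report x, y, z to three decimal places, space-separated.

θ = κ·ℓ = 0.6635 × 2.4538 = 1.62810 rad
ρ = (1 − cos θ)/κ = (1 − -0.05727)/0.6635 = 1.59347
z = sin θ / κ = 0.99836/0.6635 = 1.50469
x = ρ cos φ = 1.59347 × cos(40.64°) = 1.20915
y = ρ sin φ = 1.59347 × sin(40.64°) = 1.03783

1.209 1.038 1.505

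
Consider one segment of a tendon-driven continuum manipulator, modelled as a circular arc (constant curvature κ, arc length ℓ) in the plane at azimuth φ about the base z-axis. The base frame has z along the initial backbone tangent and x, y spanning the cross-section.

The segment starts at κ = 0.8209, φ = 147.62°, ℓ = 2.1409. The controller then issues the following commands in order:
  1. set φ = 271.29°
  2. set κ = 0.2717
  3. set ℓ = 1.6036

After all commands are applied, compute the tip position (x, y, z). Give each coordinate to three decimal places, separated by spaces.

0.008 -0.344 1.553

initial: κ=0.8209, φ=147.62°, ℓ=2.1409
cmd 1: set φ=271.29° → (κ,φ,ℓ)=(0.8209,271.29°,2.1409) → tip=(0.0325,-1.4439,1.1970)
cmd 2: set κ=0.2717 → (κ,φ,ℓ)=(0.2717,271.29°,2.1409) → tip=(0.0136,-0.6051,2.0222)
cmd 3: set ℓ=1.6036 → (κ,φ,ℓ)=(0.2717,271.29°,1.6036) → tip=(0.0077,-0.3438,1.5533)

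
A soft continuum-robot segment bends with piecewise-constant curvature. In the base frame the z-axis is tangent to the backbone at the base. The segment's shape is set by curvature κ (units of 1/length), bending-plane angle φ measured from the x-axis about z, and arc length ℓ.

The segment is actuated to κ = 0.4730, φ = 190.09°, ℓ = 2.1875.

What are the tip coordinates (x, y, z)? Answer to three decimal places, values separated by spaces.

-1.018 -0.181 1.818

θ = κ·ℓ = 0.4730 × 2.1875 = 1.03469 rad
ρ = (1 − cos θ)/κ = (1 − 0.51079)/0.4730 = 1.03426
z = sin θ / κ = 0.85970/0.4730 = 1.81755
x = ρ cos φ = 1.03426 × cos(190.09°) = -1.01826
y = ρ sin φ = 1.03426 × sin(190.09°) = -0.18120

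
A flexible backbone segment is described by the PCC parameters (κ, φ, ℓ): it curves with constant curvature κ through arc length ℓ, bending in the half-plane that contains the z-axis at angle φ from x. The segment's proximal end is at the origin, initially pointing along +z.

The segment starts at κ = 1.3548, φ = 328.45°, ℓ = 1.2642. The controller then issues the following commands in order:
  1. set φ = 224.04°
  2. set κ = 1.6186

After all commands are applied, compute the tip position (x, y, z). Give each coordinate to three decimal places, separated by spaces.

initial: κ=1.3548, φ=328.45°, ℓ=1.2642
cmd 1: set φ=224.04° → (κ,φ,ℓ)=(1.3548,224.04°,1.2642) → tip=(-0.6057,-0.5857,0.7307)
cmd 2: set κ=1.6186 → (κ,φ,ℓ)=(1.6186,224.04°,1.2642) → tip=(-0.6474,-0.6261,0.5493)

-0.647 -0.626 0.549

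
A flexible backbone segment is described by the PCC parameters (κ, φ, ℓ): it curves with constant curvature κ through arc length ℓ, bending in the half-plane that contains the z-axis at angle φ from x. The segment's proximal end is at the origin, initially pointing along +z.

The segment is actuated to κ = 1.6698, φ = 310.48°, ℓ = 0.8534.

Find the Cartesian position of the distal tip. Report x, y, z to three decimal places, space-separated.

0.332 -0.389 0.593

θ = κ·ℓ = 1.6698 × 0.8534 = 1.42501 rad
ρ = (1 − cos θ)/κ = (1 − 0.14527)/1.6698 = 0.51187
z = sin θ / κ = 0.98939/1.6698 = 0.59252
x = ρ cos φ = 0.51187 × cos(310.48°) = 0.33230
y = ρ sin φ = 0.51187 × sin(310.48°) = -0.38935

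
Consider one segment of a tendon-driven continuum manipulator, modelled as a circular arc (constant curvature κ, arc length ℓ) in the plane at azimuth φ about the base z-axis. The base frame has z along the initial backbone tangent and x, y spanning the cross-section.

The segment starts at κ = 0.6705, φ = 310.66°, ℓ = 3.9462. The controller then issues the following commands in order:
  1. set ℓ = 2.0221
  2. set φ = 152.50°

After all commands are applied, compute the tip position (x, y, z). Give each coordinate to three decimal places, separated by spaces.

-1.041 0.542 1.457

initial: κ=0.6705, φ=310.66°, ℓ=3.9462
cmd 1: set ℓ=2.0221 → (κ,φ,ℓ)=(0.6705,310.66°,2.0221) → tip=(0.7645,-0.8900,1.4571)
cmd 2: set φ=152.50° → (κ,φ,ℓ)=(0.6705,152.50°,2.0221) → tip=(-1.0407,0.5418,1.4571)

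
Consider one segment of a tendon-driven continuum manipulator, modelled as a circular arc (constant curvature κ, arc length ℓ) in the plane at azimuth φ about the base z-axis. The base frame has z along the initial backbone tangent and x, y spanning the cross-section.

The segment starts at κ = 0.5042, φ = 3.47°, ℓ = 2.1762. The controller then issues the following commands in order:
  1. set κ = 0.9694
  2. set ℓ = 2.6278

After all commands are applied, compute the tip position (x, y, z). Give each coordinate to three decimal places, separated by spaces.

initial: κ=0.5042, φ=3.47°, ℓ=2.1762
cmd 1: set κ=0.9694 → (κ,φ,ℓ)=(0.9694,3.47°,2.1762) → tip=(1.5580,0.0945,0.8854)
cmd 2: set ℓ=2.6278 → (κ,φ,ℓ)=(0.9694,3.47°,2.6278) → tip=(1.8829,0.1142,0.5775)

1.883 0.114 0.578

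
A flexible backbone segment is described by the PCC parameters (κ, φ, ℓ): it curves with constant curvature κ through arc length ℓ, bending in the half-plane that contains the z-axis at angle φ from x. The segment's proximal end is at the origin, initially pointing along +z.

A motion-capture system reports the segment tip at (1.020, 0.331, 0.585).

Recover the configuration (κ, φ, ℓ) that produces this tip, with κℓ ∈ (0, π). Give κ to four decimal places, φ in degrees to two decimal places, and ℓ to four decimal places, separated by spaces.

1.4373 17.98 1.4908

ρ = √(x²+y²) = √(1.020² + 0.331²) = 1.07236
φ = atan2(y, x) mod 360° = atan2(0.331, 1.020) = 17.9788°
|p|² = ρ² + z² = 1.07236² + 0.585² = 1.49219
κ = 2ρ / |p|² = 2×1.07236 / 1.49219 = 1.43730
θ = 2·atan2(ρ, z) = 2·atan2(1.07236, 0.585) = 2.14279 rad
ℓ = θ/κ = 2.14279/1.43730 = 1.49084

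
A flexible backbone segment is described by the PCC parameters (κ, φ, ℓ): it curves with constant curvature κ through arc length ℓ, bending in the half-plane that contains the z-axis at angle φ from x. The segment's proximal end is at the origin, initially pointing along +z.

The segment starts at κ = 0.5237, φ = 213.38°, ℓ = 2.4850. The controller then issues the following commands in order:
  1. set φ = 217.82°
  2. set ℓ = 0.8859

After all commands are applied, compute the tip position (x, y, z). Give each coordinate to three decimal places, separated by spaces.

initial: κ=0.5237, φ=213.38°, ℓ=2.4850
cmd 1: set φ=217.82° → (κ,φ,ℓ)=(0.5237,217.82°,2.4850) → tip=(-1.1069,-0.8592,1.8406)
cmd 2: set ℓ=0.8859 → (κ,φ,ℓ)=(0.5237,217.82°,0.8859) → tip=(-0.1594,-0.1238,0.8545)

-0.159 -0.124 0.854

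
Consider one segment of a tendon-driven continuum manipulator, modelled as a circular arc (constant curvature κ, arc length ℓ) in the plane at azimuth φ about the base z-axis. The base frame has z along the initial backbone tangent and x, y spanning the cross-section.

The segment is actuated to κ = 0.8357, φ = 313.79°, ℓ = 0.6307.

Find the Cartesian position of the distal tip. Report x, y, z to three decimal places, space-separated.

0.112 -0.117 0.602

θ = κ·ℓ = 0.8357 × 0.6307 = 0.52708 rad
ρ = (1 − cos θ)/κ = (1 − 0.86428)/0.8357 = 0.16240
z = sin θ / κ = 0.50301/0.8357 = 0.60190
x = ρ cos φ = 0.16240 × cos(313.79°) = 0.11238
y = ρ sin φ = 0.16240 × sin(313.79°) = -0.11723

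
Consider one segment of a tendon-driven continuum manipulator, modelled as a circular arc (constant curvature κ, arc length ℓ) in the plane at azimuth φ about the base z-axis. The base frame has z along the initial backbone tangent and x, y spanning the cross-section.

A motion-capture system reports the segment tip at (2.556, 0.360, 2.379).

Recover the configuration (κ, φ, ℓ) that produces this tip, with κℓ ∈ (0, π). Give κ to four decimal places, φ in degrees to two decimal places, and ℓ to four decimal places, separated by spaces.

0.4189 8.02 3.9439

ρ = √(x²+y²) = √(2.556² + 0.360²) = 2.58123
φ = atan2(y, x) mod 360° = atan2(0.360, 2.556) = 8.0171°
|p|² = ρ² + z² = 2.58123² + 2.379² = 12.32238
κ = 2ρ / |p|² = 2×2.58123 / 12.32238 = 0.41895
θ = 2·atan2(ρ, z) = 2·atan2(2.58123, 2.379) = 1.65229 rad
ℓ = θ/κ = 1.65229/0.41895 = 3.94389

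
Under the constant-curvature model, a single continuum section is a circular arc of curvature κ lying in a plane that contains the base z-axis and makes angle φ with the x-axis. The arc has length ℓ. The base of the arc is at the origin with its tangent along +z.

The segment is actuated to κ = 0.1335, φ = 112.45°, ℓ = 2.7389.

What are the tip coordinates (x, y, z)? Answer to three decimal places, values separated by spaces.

θ = κ·ℓ = 0.1335 × 2.7389 = 0.36564 rad
ρ = (1 − cos θ)/κ = (1 − 0.93389)/0.1335 = 0.49518
z = sin θ / κ = 0.35755/0.1335 = 2.67828
x = ρ cos φ = 0.49518 × cos(112.45°) = -0.18910
y = ρ sin φ = 0.49518 × sin(112.45°) = 0.45765

-0.189 0.458 2.678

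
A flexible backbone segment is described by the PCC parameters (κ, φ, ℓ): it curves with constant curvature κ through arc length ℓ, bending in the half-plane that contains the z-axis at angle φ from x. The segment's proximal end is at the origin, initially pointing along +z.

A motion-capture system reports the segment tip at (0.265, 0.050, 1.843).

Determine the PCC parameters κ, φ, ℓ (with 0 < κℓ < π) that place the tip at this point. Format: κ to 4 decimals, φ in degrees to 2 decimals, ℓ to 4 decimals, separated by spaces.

0.1555 10.68 1.8692

ρ = √(x²+y²) = √(0.265² + 0.050²) = 0.26968
φ = atan2(y, x) mod 360° = atan2(0.050, 0.265) = 10.6849°
|p|² = ρ² + z² = 0.26968² + 1.843² = 3.46937
κ = 2ρ / |p|² = 2×0.26968 / 3.46937 = 0.15546
θ = 2·atan2(ρ, z) = 2·atan2(0.26968, 1.843) = 0.29059 rad
ℓ = θ/κ = 0.29059/0.15546 = 1.86920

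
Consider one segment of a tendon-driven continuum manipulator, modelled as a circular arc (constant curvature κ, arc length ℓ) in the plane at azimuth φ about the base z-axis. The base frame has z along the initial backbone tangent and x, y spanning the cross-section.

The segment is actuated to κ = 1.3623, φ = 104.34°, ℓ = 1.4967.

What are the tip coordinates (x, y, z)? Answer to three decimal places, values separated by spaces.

-0.264 1.032 0.655

θ = κ·ℓ = 1.3623 × 1.4967 = 2.03895 rad
ρ = (1 − cos θ)/κ = (1 − -0.45124)/1.3623 = 1.06529
z = sin θ / κ = 0.89240/1.3623 = 0.65507
x = ρ cos φ = 1.06529 × cos(104.34°) = -0.26385
y = ρ sin φ = 1.06529 × sin(104.34°) = 1.03210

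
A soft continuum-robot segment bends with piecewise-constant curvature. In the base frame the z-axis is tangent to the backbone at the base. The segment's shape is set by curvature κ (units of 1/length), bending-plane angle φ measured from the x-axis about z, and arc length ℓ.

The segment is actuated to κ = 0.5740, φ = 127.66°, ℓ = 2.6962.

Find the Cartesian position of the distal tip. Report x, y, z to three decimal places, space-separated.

θ = κ·ℓ = 0.5740 × 2.6962 = 1.54762 rad
ρ = (1 − cos θ)/κ = (1 − 0.02318)/0.5740 = 1.70178
z = sin θ / κ = 0.99973/0.5740 = 1.74169
x = ρ cos φ = 1.70178 × cos(127.66°) = -1.03975
y = ρ sin φ = 1.70178 × sin(127.66°) = 1.34722

-1.040 1.347 1.742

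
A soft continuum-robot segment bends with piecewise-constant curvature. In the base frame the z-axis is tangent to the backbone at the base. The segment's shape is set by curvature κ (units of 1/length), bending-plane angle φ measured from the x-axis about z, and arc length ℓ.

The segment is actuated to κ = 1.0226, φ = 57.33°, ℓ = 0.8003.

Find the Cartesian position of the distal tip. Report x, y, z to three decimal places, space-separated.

θ = κ·ℓ = 1.0226 × 0.8003 = 0.81839 rad
ρ = (1 − cos θ)/κ = (1 − 0.68340)/1.0226 = 0.30960
z = sin θ / κ = 0.73004/1.0226 = 0.71391
x = ρ cos φ = 0.30960 × cos(57.33°) = 0.16712
y = ρ sin φ = 0.30960 × sin(57.33°) = 0.26062

0.167 0.261 0.714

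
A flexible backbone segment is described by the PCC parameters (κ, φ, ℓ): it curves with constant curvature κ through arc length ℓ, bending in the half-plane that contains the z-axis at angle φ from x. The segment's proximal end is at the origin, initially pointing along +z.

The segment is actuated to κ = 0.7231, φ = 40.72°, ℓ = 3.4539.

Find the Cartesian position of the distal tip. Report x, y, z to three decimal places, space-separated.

1.886 1.624 0.830

θ = κ·ℓ = 0.7231 × 3.4539 = 2.49752 rad
ρ = (1 − cos θ)/κ = (1 − -0.79965)/0.7231 = 2.48880
z = sin θ / κ = 0.60046/0.7231 = 0.83040
x = ρ cos φ = 2.48880 × cos(40.72°) = 1.88628
y = ρ sin φ = 2.48880 × sin(40.72°) = 1.62360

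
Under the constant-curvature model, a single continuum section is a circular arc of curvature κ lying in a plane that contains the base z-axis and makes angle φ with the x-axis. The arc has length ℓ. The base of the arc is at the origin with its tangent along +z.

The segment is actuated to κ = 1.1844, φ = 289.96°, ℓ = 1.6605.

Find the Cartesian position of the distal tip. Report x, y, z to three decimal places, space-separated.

0.399 -1.100 0.779

θ = κ·ℓ = 1.1844 × 1.6605 = 1.96670 rad
ρ = (1 − cos θ)/κ = (1 − -0.38564)/1.1844 = 1.16991
z = sin θ / κ = 0.92265/1.1844 = 0.77900
x = ρ cos φ = 1.16991 × cos(289.96°) = 0.39936
y = ρ sin φ = 1.16991 × sin(289.96°) = -1.09963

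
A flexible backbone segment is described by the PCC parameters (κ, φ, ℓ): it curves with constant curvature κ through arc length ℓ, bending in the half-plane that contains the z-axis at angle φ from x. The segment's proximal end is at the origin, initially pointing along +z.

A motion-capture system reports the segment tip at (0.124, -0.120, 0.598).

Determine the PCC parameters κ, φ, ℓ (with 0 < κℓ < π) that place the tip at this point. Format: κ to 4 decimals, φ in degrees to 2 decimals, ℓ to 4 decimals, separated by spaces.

ρ = √(x²+y²) = √(0.124² + -0.120²) = 0.17256
φ = atan2(y, x) mod 360° = atan2(-0.120, 0.124) = 315.9392°
|p|² = ρ² + z² = 0.17256² + 0.598² = 0.38738
κ = 2ρ / |p|² = 2×0.17256 / 0.38738 = 0.89089
θ = 2·atan2(ρ, z) = 2·atan2(0.17256, 0.598) = 0.56185 rad
ℓ = θ/κ = 0.56185/0.89089 = 0.63066

0.8909 315.94 0.6307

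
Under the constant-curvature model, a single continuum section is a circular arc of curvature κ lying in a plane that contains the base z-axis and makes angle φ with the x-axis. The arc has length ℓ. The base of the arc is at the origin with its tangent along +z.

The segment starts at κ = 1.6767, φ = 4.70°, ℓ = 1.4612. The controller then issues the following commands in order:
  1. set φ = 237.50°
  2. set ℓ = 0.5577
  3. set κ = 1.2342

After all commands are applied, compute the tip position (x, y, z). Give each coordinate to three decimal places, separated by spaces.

initial: κ=1.6767, φ=4.70°, ℓ=1.4612
cmd 1: set φ=237.50° → (κ,φ,ℓ)=(1.6767,237.50°,1.4612) → tip=(-0.5673,-0.8904,0.3804)
cmd 2: set ℓ=0.5577 → (κ,φ,ℓ)=(1.6767,237.50°,0.5577) → tip=(-0.1302,-0.2044,0.4799)
cmd 3: set κ=1.2342 → (κ,φ,ℓ)=(1.2342,237.50°,0.5577) → tip=(-0.0991,-0.1556,0.5147)

-0.099 -0.156 0.515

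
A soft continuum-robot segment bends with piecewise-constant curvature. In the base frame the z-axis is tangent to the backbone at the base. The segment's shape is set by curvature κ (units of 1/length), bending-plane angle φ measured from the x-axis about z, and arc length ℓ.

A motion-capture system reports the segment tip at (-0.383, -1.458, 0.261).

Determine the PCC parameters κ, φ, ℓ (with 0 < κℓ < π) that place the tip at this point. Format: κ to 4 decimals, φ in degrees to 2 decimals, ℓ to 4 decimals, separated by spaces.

1.2881 255.28 2.1727

ρ = √(x²+y²) = √(-0.383² + -1.458²) = 1.50747
φ = atan2(y, x) mod 360° = atan2(-1.458, -0.383) = 255.2816°
|p|² = ρ² + z² = 1.50747² + 0.261² = 2.34057
κ = 2ρ / |p|² = 2×1.50747 / 2.34057 = 1.28812
θ = 2·atan2(ρ, z) = 2·atan2(1.50747, 0.261) = 2.79872 rad
ℓ = θ/κ = 2.79872/1.28812 = 2.17272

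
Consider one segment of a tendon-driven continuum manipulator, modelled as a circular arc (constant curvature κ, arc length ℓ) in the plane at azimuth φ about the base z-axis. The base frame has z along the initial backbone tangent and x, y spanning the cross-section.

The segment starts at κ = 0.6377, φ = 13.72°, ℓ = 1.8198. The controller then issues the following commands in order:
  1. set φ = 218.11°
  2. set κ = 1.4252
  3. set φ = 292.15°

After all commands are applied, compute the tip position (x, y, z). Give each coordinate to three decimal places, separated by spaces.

0.490 -1.205 0.366

initial: κ=0.6377, φ=13.72°, ℓ=1.8198
cmd 1: set φ=218.11° → (κ,φ,ℓ)=(0.6377,218.11°,1.8198) → tip=(-0.7417,-0.5818,1.4380)
cmd 2: set κ=1.4252 → (κ,φ,ℓ)=(1.4252,218.11°,1.8198) → tip=(-1.0233,-0.8027,0.3656)
cmd 3: set φ=292.15° → (κ,φ,ℓ)=(1.4252,292.15°,1.8198) → tip=(0.4904,-1.2046,0.3656)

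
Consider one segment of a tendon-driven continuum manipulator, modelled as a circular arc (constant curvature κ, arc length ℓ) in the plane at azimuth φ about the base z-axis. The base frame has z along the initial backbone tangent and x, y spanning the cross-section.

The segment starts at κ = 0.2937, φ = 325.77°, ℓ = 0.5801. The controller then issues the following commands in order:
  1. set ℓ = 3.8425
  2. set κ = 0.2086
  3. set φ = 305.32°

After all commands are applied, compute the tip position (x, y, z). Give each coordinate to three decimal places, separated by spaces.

initial: κ=0.2937, φ=325.77°, ℓ=0.5801
cmd 1: set ℓ=3.8425 → (κ,φ,ℓ)=(0.2937,325.77°,3.8425) → tip=(1.6103,-1.0956,3.0773)
cmd 2: set κ=0.2086 → (κ,φ,ℓ)=(0.2086,325.77°,3.8425) → tip=(1.2065,-0.8209,3.4441)
cmd 3: set φ=305.32° → (κ,φ,ℓ)=(0.2086,305.32°,3.8425) → tip=(0.8437,-1.1907,3.4441)

0.844 -1.191 3.444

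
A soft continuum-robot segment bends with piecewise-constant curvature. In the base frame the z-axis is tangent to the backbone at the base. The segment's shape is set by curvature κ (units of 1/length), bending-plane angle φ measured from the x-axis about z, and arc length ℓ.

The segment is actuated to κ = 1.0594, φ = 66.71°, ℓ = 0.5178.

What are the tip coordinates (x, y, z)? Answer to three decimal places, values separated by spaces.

0.055 0.127 0.492

θ = κ·ℓ = 1.0594 × 0.5178 = 0.54856 rad
ρ = (1 − cos θ)/κ = (1 − 0.85328)/1.0594 = 0.13850
z = sin θ / κ = 0.52146/1.0594 = 0.49222
x = ρ cos φ = 0.13850 × cos(66.71°) = 0.05476
y = ρ sin φ = 0.13850 × sin(66.71°) = 0.12721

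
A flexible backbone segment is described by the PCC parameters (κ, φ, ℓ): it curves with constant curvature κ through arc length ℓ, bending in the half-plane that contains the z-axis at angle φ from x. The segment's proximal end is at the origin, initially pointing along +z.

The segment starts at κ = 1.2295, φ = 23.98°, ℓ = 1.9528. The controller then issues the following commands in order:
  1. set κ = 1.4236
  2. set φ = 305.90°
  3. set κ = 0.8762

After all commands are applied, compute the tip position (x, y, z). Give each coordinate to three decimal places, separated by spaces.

0.763 -1.054 1.130

initial: κ=1.2295, φ=23.98°, ℓ=1.9528
cmd 1: set κ=1.4236 → (κ,φ,ℓ)=(1.4236,23.98°,1.9528) → tip=(1.2421,0.5525,0.2485)
cmd 2: set φ=305.90° → (κ,φ,ℓ)=(1.4236,305.90°,1.9528) → tip=(0.7972,-1.1012,0.2485)
cmd 3: set κ=0.8762 → (κ,φ,ℓ)=(0.8762,305.90°,1.9528) → tip=(0.7628,-1.0537,1.1301)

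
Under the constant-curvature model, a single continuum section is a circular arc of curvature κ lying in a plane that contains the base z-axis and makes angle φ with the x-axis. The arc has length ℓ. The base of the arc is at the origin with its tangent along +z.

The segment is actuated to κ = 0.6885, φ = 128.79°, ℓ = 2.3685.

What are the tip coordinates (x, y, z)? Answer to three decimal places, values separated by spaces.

θ = κ·ℓ = 0.6885 × 2.3685 = 1.63071 rad
ρ = (1 − cos θ)/κ = (1 − -0.05988)/0.6885 = 1.53940
z = sin θ / κ = 0.99821/0.6885 = 1.44983
x = ρ cos φ = 1.53940 × cos(128.79°) = -0.96439
y = ρ sin φ = 1.53940 × sin(128.79°) = 1.19988

-0.964 1.200 1.450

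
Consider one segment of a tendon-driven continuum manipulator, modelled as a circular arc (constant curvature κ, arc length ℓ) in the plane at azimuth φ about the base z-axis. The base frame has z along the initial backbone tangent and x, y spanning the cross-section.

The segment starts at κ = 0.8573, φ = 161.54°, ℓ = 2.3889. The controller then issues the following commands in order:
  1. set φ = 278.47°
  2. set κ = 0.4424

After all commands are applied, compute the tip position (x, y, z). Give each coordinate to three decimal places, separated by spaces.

0.169 -1.137 1.968

initial: κ=0.8573, φ=161.54°, ℓ=2.3889
cmd 1: set φ=278.47° → (κ,φ,ℓ)=(0.8573,278.47°,2.3889) → tip=(0.2507,-1.6836,1.0361)
cmd 2: set κ=0.4424 → (κ,φ,ℓ)=(0.4424,278.47°,2.3889) → tip=(0.1693,-1.1366,1.9684)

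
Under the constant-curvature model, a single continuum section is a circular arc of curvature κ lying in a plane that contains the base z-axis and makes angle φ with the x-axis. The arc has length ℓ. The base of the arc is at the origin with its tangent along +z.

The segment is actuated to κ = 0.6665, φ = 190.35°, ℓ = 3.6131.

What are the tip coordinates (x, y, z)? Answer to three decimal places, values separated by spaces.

θ = κ·ℓ = 0.6665 × 3.6131 = 2.40813 rad
ρ = (1 − cos θ)/κ = (1 − -0.74286)/0.6665 = 2.61495
z = sin θ / κ = 0.66945/0.6665 = 1.00442
x = ρ cos φ = 2.61495 × cos(190.35°) = -2.57240
y = ρ sin φ = 2.61495 × sin(190.35°) = -0.46980

-2.572 -0.470 1.004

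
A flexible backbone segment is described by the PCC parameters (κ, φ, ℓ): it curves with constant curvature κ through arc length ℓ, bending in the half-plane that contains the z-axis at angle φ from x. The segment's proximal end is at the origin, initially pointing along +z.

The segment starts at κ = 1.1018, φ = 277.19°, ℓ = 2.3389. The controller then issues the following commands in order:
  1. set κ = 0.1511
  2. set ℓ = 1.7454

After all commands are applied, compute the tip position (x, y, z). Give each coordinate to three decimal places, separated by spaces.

0.029 -0.227 1.725

initial: κ=1.1018, φ=277.19°, ℓ=2.3389
cmd 1: set κ=0.1511 → (κ,φ,ℓ)=(0.1511,277.19°,2.3389) → tip=(0.0512,-0.4058,2.2905)
cmd 2: set ℓ=1.7454 → (κ,φ,ℓ)=(0.1511,277.19°,1.7454) → tip=(0.0286,-0.2270,1.7252)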